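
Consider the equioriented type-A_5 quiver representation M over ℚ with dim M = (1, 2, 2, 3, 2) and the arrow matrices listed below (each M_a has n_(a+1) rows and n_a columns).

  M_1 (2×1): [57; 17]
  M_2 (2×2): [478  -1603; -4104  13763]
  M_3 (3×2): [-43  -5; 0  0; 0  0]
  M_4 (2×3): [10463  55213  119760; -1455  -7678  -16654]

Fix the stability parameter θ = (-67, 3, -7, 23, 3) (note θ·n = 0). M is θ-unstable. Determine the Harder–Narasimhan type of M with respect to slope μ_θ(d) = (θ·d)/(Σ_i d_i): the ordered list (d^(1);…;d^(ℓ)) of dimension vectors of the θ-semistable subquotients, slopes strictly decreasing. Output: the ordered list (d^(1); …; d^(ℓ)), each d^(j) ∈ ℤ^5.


Barcode: M ≅ I[1,3], I[2,5], I[4,4], I[4,5]. HN layers by μ_θ (4 steps, strictly decreasing):
  μ^(1)=23; μ^(2)=13; μ^(3)=-2; μ^(4)=-67

((0, 0, 0, 1, 0); (0, 0, 0, 2, 2); (0, 2, 2, 0, 0); (1, 0, 0, 0, 0))


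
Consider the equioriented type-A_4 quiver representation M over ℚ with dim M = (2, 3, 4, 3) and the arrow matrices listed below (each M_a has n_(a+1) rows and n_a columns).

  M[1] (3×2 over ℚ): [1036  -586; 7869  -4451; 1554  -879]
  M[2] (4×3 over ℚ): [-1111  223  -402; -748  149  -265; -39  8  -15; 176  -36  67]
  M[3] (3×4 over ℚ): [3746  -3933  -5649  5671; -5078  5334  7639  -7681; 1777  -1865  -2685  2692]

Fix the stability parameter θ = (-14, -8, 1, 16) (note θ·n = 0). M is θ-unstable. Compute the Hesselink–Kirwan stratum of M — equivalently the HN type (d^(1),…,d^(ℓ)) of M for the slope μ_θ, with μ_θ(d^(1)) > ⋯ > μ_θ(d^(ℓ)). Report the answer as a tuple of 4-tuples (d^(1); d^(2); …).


Via rank(M_{q-1}∘⋯∘M_p): M ≅ I[1,3], I[1,4], I[2,4], I[3,4].
μ_θ-semistable layers: μ^(1)=16; μ^(2)=1; μ^(3)=-8; μ^(4)=-14

((0, 0, 0, 3); (0, 0, 4, 0); (0, 3, 0, 0); (2, 0, 0, 0))


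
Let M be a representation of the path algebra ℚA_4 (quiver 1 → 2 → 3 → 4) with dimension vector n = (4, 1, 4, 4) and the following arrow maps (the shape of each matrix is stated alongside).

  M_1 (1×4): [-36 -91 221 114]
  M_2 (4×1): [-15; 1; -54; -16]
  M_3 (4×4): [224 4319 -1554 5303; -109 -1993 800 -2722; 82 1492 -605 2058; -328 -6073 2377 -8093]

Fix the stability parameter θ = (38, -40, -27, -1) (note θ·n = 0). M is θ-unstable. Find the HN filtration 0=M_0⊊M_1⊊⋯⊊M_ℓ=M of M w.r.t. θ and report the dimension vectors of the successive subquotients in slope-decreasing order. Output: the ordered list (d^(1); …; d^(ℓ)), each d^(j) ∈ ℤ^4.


Via rank(M_{q-1}∘⋯∘M_p): M ≅ I[1,1]^3, I[1,4], I[3,3], I[3,4]^2, I[4,4].
μ_θ-semistable layers: μ^(1)=38; μ^(2)=-1; μ^(3)=-29/3; μ^(4)=-27

((3, 0, 0, 0); (0, 0, 0, 4); (1, 1, 1, 0); (0, 0, 3, 0))


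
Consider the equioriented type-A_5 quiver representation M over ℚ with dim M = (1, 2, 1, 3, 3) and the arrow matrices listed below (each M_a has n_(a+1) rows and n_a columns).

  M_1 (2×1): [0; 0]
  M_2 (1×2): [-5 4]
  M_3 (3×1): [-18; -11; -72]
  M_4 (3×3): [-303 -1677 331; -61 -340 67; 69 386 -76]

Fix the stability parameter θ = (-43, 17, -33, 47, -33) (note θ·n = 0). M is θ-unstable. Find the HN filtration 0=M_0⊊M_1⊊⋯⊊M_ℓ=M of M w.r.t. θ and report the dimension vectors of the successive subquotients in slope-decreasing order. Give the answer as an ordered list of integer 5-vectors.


Via rank(M_{q-1}∘⋯∘M_p): M ≅ I[1,1], I[2,2], I[2,5], I[4,5]^2.
μ_θ-semistable layers: μ^(1)=17; μ^(2)=7; μ^(3)=-8; μ^(4)=-43

((0, 1, 0, 0, 0); (0, 0, 0, 3, 3); (0, 1, 1, 0, 0); (1, 0, 0, 0, 0))


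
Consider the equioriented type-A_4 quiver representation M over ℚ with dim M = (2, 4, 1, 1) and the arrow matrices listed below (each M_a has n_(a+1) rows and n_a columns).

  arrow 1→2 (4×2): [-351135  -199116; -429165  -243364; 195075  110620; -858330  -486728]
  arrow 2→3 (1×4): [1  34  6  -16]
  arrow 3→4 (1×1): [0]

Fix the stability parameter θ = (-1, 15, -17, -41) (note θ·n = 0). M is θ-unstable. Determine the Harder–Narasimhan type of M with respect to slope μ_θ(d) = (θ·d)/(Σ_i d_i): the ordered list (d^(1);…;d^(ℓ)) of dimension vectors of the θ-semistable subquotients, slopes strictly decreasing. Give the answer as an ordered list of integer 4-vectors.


Interval decomposition of M: I[1,1], I[1,3], I[2,2]^3, I[4,4].
HN type (ℓ=3): μ^(1)=15; μ^(2)=-1; μ^(3)=-41

((0, 3, 0, 0); (2, 1, 1, 0); (0, 0, 0, 1))


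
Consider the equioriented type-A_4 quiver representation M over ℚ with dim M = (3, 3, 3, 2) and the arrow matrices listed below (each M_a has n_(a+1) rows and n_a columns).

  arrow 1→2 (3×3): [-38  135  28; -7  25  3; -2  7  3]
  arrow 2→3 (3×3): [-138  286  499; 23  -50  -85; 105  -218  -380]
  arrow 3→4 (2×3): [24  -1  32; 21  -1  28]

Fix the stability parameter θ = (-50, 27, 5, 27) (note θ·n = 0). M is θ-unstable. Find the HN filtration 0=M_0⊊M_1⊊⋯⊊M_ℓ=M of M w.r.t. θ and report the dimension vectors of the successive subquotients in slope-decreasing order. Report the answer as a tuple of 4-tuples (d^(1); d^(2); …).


Interval decomposition of M: I[1,3], I[1,4]^2.
HN type (ℓ=3): μ^(1)=27; μ^(2)=16; μ^(3)=-50

((0, 0, 0, 2); (0, 3, 3, 0); (3, 0, 0, 0))


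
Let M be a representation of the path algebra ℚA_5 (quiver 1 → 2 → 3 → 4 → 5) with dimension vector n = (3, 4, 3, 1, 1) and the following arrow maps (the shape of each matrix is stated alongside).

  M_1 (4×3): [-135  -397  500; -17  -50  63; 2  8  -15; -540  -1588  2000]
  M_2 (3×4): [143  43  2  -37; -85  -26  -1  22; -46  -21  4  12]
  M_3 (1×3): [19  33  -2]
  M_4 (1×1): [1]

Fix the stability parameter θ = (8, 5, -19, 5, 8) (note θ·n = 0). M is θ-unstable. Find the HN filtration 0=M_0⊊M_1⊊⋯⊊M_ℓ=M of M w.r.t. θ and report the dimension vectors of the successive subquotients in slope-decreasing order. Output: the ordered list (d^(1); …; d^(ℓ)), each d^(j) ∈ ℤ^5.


Via rank(M_{q-1}∘⋯∘M_p): M ≅ I[1,3]^2, I[1,5], I[2,2].
μ_θ-semistable layers: μ^(1)=8; μ^(2)=5; μ^(3)=-2

((0, 0, 0, 0, 1); (0, 1, 0, 1, 0); (3, 3, 3, 0, 0))


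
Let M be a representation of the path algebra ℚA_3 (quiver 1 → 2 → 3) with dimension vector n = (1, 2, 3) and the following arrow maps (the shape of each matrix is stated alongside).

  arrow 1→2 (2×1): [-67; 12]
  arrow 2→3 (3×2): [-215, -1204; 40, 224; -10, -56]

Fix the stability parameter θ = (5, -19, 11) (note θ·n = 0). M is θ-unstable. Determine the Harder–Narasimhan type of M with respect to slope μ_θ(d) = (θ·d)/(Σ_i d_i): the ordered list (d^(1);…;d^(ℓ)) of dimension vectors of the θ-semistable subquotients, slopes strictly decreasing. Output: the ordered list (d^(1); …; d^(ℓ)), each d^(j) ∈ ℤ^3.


Barcode: M ≅ I[1,3], I[2,2], I[3,3]^2. HN layers by μ_θ (3 steps, strictly decreasing):
  μ^(1)=11; μ^(2)=-7; μ^(3)=-19

((0, 0, 3); (1, 1, 0); (0, 1, 0))


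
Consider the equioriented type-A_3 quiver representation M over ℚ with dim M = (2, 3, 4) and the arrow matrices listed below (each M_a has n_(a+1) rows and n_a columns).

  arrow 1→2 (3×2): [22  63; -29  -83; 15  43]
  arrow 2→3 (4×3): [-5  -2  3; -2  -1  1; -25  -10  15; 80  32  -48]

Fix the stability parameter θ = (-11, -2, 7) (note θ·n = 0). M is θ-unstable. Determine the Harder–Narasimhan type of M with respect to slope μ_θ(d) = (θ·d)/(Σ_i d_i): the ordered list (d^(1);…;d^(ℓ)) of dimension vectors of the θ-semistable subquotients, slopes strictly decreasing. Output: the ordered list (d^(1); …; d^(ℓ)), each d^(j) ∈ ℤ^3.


Via rank(M_{q-1}∘⋯∘M_p): M ≅ I[1,2], I[1,3], I[2,3], I[3,3]^2.
μ_θ-semistable layers: μ^(1)=7; μ^(2)=-2; μ^(3)=-11

((0, 0, 4); (0, 3, 0); (2, 0, 0))


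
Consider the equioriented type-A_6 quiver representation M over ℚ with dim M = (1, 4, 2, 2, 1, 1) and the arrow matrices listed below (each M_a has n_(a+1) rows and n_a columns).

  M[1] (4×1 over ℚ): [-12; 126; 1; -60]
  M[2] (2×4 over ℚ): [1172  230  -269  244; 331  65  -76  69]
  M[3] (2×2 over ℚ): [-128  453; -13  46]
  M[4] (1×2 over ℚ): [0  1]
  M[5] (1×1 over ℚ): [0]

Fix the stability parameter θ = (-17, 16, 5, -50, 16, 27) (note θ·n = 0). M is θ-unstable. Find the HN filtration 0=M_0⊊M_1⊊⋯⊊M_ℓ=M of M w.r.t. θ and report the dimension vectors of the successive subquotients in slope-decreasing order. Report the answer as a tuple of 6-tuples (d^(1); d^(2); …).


Interval decomposition of M: I[1,5], I[2,2]^2, I[2,4], I[6,6].
HN type (ℓ=4): μ^(1)=27; μ^(2)=16; μ^(3)=-29/3; μ^(4)=-17

((0, 0, 0, 0, 0, 1); (0, 2, 0, 0, 1, 0); (0, 2, 2, 2, 0, 0); (1, 0, 0, 0, 0, 0))


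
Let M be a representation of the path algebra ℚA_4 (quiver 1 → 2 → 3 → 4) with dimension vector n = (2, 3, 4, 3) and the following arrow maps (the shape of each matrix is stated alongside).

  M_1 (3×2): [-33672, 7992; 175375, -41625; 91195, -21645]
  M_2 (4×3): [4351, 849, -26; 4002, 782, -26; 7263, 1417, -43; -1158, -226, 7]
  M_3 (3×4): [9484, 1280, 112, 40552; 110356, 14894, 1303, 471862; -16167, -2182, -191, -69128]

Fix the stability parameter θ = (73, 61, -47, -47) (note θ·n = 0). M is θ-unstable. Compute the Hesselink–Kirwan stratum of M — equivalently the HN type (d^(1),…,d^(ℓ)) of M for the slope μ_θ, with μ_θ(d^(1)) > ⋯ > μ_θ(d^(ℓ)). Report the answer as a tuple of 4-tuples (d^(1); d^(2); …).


Barcode: M ≅ I[1,1], I[1,4], I[2,2], I[2,4], I[3,3]^2, I[4,4]. HN layers by μ_θ (5 steps, strictly decreasing):
  μ^(1)=73; μ^(2)=61; μ^(3)=10; μ^(4)=-11; μ^(5)=-47

((1, 0, 0, 0); (0, 1, 0, 0); (1, 1, 1, 1); (0, 1, 1, 1); (0, 0, 2, 1))


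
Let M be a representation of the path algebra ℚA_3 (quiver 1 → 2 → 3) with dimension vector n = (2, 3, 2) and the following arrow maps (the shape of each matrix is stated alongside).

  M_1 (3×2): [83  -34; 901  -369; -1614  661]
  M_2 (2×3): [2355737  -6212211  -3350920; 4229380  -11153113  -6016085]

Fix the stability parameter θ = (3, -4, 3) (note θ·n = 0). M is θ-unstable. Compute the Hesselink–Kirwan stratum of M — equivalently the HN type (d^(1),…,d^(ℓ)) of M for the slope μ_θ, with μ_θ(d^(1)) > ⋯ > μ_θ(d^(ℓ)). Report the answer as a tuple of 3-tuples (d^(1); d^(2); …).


Interval decomposition of M: I[1,3]^2, I[2,2].
HN type (ℓ=3): μ^(1)=3; μ^(2)=-1/2; μ^(3)=-4

((0, 0, 2); (2, 2, 0); (0, 1, 0))


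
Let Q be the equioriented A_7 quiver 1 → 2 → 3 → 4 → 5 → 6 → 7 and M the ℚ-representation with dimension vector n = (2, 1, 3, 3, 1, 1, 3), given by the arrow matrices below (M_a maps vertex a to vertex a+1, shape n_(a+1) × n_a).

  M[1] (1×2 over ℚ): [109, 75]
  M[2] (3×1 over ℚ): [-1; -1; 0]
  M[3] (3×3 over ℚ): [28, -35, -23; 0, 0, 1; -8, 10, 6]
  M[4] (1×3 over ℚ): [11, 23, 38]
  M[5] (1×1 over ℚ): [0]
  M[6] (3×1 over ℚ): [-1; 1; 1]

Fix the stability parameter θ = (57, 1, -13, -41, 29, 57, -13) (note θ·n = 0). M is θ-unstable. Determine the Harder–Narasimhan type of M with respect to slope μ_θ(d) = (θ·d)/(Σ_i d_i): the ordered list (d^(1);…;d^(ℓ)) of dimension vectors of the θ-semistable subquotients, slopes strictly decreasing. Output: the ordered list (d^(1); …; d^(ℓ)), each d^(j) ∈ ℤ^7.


Barcode: M ≅ I[1,1], I[1,5], I[3,3], I[3,4], I[4,4], I[6,7], I[7,7]^2. HN layers by μ_θ (7 steps, strictly decreasing):
  μ^(1)=57; μ^(2)=29; μ^(3)=22; μ^(4)=1; μ^(5)=-13; μ^(6)=-27; μ^(7)=-41

((1, 0, 0, 0, 0, 0, 0); (0, 0, 0, 0, 1, 0, 0); (0, 0, 0, 0, 0, 1, 1); (1, 1, 1, 1, 0, 0, 0); (0, 0, 1, 0, 0, 0, 2); (0, 0, 1, 1, 0, 0, 0); (0, 0, 0, 1, 0, 0, 0))


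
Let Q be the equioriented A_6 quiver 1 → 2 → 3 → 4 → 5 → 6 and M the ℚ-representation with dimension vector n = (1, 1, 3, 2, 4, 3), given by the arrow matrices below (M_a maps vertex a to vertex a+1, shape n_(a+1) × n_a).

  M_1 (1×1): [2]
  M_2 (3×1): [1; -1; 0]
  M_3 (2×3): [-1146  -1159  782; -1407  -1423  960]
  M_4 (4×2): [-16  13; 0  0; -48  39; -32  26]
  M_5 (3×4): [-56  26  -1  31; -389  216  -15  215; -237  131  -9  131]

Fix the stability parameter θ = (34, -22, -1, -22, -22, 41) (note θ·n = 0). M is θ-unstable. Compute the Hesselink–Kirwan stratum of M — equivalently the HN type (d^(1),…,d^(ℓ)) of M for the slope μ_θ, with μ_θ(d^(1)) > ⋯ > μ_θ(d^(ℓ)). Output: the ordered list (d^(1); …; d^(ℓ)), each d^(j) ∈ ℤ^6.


Via rank(M_{q-1}∘⋯∘M_p): M ≅ I[1,4], I[3,3], I[3,6], I[5,5], I[5,6]^2.
μ_θ-semistable layers: μ^(1)=41; μ^(2)=-1; μ^(3)=-11/4; μ^(4)=-15; μ^(5)=-22

((0, 0, 0, 0, 0, 3); (0, 0, 1, 0, 0, 0); (1, 1, 1, 1, 0, 0); (0, 0, 1, 1, 1, 0); (0, 0, 0, 0, 3, 0))


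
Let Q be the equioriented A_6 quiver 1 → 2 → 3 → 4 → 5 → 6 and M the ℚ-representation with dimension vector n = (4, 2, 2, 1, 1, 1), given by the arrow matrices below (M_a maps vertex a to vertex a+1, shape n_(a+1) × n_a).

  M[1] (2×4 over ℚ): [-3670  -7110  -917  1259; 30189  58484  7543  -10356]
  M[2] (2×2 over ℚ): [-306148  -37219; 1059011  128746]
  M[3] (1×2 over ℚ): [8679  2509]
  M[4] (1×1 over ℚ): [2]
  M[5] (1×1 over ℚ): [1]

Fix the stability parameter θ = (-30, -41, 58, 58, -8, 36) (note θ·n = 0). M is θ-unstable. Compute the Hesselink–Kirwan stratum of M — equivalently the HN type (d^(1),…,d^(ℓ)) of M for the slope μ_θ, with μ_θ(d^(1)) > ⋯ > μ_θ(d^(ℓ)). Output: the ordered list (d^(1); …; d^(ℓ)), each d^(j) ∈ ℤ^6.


Via rank(M_{q-1}∘⋯∘M_p): M ≅ I[1,1]^2, I[1,3], I[1,6].
μ_θ-semistable layers: μ^(1)=58; μ^(2)=36; μ^(3)=-30; μ^(4)=-71/2

((0, 0, 1, 0, 0, 0); (0, 0, 1, 1, 1, 1); (2, 0, 0, 0, 0, 0); (2, 2, 0, 0, 0, 0))


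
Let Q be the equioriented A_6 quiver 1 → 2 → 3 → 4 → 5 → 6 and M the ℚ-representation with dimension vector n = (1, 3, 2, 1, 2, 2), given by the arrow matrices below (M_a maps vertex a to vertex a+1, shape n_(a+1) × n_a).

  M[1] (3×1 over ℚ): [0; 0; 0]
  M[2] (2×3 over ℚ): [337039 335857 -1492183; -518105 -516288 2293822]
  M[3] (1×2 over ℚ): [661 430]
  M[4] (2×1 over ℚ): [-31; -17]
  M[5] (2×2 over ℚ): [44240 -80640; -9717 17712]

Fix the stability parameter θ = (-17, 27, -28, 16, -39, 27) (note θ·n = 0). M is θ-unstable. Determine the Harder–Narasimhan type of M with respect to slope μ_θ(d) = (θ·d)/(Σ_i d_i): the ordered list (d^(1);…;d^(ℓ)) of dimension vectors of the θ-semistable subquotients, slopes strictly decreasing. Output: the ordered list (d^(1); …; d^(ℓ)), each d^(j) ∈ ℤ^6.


Via rank(M_{q-1}∘⋯∘M_p): M ≅ I[1,1], I[2,2], I[2,3], I[2,6], I[5,5], I[6,6].
μ_θ-semistable layers: μ^(1)=27; μ^(2)=-1/2; μ^(3)=-6; μ^(4)=-17; μ^(5)=-39

((0, 1, 0, 0, 0, 2); (0, 1, 1, 0, 0, 0); (0, 1, 1, 1, 1, 0); (1, 0, 0, 0, 0, 0); (0, 0, 0, 0, 1, 0))


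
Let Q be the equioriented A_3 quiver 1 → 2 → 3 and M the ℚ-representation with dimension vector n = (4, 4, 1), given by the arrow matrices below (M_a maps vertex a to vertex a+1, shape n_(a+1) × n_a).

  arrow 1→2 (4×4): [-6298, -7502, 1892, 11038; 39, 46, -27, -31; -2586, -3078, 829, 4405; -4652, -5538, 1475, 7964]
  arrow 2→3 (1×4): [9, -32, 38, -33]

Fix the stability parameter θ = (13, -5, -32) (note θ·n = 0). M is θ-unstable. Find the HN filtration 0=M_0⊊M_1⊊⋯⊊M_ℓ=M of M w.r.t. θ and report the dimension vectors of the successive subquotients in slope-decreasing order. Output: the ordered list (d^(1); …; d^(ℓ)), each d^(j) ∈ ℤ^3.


Interval decomposition of M: I[1,2]^3, I[1,3].
HN type (ℓ=2): μ^(1)=4; μ^(2)=-8

((3, 3, 0); (1, 1, 1))


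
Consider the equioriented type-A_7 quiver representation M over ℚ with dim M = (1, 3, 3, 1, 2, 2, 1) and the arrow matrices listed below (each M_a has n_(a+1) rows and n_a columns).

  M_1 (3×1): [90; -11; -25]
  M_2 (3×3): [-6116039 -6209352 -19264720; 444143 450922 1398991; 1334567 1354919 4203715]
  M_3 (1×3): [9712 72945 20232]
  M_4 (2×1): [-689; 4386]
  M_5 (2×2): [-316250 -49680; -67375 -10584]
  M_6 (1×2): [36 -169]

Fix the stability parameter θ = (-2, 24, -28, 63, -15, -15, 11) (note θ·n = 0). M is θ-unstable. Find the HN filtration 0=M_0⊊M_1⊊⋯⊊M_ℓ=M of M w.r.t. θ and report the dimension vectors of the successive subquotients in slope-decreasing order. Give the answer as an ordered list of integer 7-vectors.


Via rank(M_{q-1}∘⋯∘M_p): M ≅ I[1,7], I[2,3]^2, I[5,5], I[6,6].
μ_θ-semistable layers: μ^(1)=11; μ^(2)=-2; μ^(3)=-15

((0, 0, 0, 1, 1, 1, 1); (1, 3, 3, 0, 0, 0, 0); (0, 0, 0, 0, 1, 1, 0))


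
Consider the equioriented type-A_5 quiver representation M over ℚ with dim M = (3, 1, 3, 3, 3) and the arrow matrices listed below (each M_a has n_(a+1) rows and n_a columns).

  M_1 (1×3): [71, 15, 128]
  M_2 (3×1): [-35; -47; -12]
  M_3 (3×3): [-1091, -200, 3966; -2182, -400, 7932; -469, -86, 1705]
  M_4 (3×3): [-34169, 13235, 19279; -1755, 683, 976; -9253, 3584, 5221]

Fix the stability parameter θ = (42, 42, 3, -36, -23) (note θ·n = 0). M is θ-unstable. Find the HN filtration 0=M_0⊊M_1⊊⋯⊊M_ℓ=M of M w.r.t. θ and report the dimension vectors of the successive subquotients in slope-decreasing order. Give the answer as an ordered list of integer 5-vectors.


Via rank(M_{q-1}∘⋯∘M_p): M ≅ I[1,1]^2, I[1,5], I[3,3], I[3,5], I[4,5].
μ_θ-semistable layers: μ^(1)=42; μ^(2)=28/5; μ^(3)=3; μ^(4)=-56/3; μ^(5)=-23; μ^(6)=-36

((2, 0, 0, 0, 0); (1, 1, 1, 1, 1); (0, 0, 1, 0, 0); (0, 0, 1, 1, 1); (0, 0, 0, 0, 1); (0, 0, 0, 1, 0))


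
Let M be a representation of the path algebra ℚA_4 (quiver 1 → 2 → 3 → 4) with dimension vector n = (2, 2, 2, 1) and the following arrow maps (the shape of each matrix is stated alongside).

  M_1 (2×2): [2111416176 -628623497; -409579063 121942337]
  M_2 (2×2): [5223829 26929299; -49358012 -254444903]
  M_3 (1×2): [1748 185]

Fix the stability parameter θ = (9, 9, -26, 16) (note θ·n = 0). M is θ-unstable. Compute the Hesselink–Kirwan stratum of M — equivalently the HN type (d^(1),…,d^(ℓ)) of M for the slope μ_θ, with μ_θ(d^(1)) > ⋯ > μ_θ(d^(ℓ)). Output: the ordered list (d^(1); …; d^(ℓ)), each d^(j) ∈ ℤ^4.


Barcode: M ≅ I[1,3], I[1,4]. HN layers by μ_θ (2 steps, strictly decreasing):
  μ^(1)=16; μ^(2)=-8/3

((0, 0, 0, 1); (2, 2, 2, 0))


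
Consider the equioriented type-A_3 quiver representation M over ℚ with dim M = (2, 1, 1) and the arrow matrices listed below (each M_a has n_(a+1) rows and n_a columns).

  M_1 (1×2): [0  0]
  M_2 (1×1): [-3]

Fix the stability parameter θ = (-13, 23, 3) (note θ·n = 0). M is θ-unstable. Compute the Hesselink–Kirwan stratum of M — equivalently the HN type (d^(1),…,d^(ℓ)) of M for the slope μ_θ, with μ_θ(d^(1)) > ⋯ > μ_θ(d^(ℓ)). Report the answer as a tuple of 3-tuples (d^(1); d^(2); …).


Via rank(M_{q-1}∘⋯∘M_p): M ≅ I[1,1]^2, I[2,3].
μ_θ-semistable layers: μ^(1)=13; μ^(2)=-13

((0, 1, 1); (2, 0, 0))


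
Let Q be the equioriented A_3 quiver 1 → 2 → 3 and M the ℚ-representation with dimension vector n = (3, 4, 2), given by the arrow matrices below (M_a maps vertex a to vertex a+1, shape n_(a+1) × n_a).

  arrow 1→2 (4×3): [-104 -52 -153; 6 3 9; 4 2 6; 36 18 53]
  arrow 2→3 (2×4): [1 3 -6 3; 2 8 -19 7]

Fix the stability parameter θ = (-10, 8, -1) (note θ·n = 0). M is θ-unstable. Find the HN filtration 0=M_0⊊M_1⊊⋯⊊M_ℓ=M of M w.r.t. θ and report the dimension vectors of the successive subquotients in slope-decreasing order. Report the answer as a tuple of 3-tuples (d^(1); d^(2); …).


Interval decomposition of M: I[1,1], I[1,3]^2, I[2,2]^2.
HN type (ℓ=3): μ^(1)=8; μ^(2)=7/2; μ^(3)=-10

((0, 2, 0); (0, 2, 2); (3, 0, 0))


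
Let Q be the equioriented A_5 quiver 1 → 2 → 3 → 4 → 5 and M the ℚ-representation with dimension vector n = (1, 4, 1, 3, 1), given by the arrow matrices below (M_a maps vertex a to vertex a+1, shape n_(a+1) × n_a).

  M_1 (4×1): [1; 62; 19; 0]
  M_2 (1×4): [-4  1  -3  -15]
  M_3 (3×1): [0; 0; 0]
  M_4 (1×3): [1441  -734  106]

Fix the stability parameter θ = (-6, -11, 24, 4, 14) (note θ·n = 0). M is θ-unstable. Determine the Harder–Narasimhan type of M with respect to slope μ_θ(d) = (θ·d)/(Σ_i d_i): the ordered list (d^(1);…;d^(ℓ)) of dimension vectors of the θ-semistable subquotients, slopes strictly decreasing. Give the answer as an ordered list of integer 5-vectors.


Barcode: M ≅ I[1,3], I[2,2]^3, I[4,4]^2, I[4,5]. HN layers by μ_θ (5 steps, strictly decreasing):
  μ^(1)=24; μ^(2)=14; μ^(3)=4; μ^(4)=-17/2; μ^(5)=-11

((0, 0, 1, 0, 0); (0, 0, 0, 0, 1); (0, 0, 0, 3, 0); (1, 1, 0, 0, 0); (0, 3, 0, 0, 0))


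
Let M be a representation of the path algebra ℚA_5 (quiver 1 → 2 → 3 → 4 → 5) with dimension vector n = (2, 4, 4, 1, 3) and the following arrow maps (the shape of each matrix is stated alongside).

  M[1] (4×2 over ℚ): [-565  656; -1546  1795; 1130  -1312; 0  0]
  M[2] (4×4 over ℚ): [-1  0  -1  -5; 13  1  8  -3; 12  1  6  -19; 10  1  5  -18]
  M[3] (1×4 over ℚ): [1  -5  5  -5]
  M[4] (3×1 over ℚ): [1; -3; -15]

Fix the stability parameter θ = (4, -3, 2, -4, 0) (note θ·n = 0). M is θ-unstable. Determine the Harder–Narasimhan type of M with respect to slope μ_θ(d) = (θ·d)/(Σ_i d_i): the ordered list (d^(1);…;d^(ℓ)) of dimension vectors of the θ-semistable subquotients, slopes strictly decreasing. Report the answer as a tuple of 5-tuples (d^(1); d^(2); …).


Interval decomposition of M: I[1,3], I[1,5], I[2,2], I[2,3], I[3,3], I[5,5]^2.
HN type (ℓ=5): μ^(1)=2; μ^(2)=1/2; μ^(3)=0; μ^(4)=-1/4; μ^(5)=-3

((0, 0, 3, 0, 0); (1, 1, 0, 0, 0); (0, 0, 0, 0, 3); (1, 1, 1, 1, 0); (0, 2, 0, 0, 0))


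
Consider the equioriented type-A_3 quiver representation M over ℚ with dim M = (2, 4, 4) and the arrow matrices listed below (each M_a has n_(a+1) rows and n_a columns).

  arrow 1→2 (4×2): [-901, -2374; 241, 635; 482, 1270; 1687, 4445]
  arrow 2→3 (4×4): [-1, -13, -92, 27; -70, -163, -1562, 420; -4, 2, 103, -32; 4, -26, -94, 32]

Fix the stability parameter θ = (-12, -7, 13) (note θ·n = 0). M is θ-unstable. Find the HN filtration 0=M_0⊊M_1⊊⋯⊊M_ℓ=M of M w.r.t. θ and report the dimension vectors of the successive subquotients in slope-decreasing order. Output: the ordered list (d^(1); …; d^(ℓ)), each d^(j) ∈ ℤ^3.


Via rank(M_{q-1}∘⋯∘M_p): M ≅ I[1,3]^2, I[2,2], I[2,3], I[3,3].
μ_θ-semistable layers: μ^(1)=13; μ^(2)=-7; μ^(3)=-12

((0, 0, 4); (0, 4, 0); (2, 0, 0))


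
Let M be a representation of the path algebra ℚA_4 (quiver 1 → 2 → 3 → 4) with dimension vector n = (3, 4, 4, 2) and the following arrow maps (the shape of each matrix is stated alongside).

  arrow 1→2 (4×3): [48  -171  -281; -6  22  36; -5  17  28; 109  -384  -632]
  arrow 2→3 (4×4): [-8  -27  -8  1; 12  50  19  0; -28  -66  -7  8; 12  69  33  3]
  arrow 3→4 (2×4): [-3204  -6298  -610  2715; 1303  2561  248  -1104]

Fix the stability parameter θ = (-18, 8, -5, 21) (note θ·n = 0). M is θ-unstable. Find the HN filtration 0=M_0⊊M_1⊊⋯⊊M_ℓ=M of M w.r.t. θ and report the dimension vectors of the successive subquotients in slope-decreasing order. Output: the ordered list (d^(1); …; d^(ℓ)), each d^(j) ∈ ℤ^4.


Barcode: M ≅ I[1,2], I[1,4]^2, I[2,2], I[3,3]^2. HN layers by μ_θ (5 steps, strictly decreasing):
  μ^(1)=21; μ^(2)=8; μ^(3)=3/2; μ^(4)=-5; μ^(5)=-18

((0, 0, 0, 2); (0, 2, 0, 0); (0, 2, 2, 0); (0, 0, 2, 0); (3, 0, 0, 0))


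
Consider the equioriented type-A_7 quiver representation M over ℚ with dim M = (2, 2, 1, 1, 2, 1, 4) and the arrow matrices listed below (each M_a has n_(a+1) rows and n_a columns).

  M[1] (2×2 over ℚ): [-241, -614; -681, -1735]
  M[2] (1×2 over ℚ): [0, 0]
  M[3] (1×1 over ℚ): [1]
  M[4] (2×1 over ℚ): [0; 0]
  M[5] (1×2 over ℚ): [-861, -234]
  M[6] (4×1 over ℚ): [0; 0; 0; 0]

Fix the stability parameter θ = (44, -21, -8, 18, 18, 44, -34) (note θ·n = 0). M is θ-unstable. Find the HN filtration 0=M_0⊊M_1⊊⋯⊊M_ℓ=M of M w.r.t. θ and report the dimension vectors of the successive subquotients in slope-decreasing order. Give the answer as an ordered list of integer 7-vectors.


Via rank(M_{q-1}∘⋯∘M_p): M ≅ I[1,2]^2, I[3,4], I[5,5], I[5,6], I[7,7]^4.
μ_θ-semistable layers: μ^(1)=44; μ^(2)=18; μ^(3)=23/2; μ^(4)=-8; μ^(5)=-34

((0, 0, 0, 0, 0, 1, 0); (0, 0, 0, 1, 2, 0, 0); (2, 2, 0, 0, 0, 0, 0); (0, 0, 1, 0, 0, 0, 0); (0, 0, 0, 0, 0, 0, 4))


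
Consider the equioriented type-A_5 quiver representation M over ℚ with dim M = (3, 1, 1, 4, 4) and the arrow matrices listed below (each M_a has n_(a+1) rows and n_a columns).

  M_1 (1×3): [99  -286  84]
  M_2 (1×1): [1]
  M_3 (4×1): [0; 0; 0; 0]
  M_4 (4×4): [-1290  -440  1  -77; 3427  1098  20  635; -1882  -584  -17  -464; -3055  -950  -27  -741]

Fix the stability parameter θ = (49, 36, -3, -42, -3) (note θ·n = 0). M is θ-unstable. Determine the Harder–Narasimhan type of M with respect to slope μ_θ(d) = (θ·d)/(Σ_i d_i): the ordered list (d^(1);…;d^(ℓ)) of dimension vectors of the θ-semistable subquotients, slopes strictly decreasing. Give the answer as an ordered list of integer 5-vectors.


Via rank(M_{q-1}∘⋯∘M_p): M ≅ I[1,1]^2, I[1,3], I[4,4], I[4,5]^3, I[5,5].
μ_θ-semistable layers: μ^(1)=49; μ^(2)=82/3; μ^(3)=-3; μ^(4)=-42

((2, 0, 0, 0, 0); (1, 1, 1, 0, 0); (0, 0, 0, 0, 4); (0, 0, 0, 4, 0))


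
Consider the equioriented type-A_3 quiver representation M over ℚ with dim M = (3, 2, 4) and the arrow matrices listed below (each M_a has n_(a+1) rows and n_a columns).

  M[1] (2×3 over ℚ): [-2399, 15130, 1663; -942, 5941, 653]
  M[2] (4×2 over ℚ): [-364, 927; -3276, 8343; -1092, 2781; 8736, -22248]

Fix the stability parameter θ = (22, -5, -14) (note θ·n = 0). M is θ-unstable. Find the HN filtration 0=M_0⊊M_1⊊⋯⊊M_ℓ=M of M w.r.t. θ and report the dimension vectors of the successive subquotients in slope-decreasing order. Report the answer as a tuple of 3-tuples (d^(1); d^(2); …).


Barcode: M ≅ I[1,1], I[1,2], I[1,3], I[3,3]^3. HN layers by μ_θ (4 steps, strictly decreasing):
  μ^(1)=22; μ^(2)=17/2; μ^(3)=1; μ^(4)=-14

((1, 0, 0); (1, 1, 0); (1, 1, 1); (0, 0, 3))


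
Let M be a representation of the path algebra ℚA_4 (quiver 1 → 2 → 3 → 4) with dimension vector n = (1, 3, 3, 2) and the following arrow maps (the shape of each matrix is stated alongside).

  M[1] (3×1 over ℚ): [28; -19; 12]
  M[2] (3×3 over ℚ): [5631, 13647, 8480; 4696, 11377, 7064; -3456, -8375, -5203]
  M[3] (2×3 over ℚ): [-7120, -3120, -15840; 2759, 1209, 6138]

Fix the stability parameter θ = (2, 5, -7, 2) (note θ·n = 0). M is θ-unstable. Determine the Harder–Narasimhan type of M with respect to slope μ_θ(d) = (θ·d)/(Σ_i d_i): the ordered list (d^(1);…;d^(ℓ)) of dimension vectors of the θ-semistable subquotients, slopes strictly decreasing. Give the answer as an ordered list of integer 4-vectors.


Via rank(M_{q-1}∘⋯∘M_p): M ≅ I[1,3], I[2,3], I[2,4], I[4,4].
μ_θ-semistable layers: μ^(1)=2; μ^(2)=0; μ^(3)=-1

((0, 0, 0, 2); (1, 1, 1, 0); (0, 2, 2, 0))


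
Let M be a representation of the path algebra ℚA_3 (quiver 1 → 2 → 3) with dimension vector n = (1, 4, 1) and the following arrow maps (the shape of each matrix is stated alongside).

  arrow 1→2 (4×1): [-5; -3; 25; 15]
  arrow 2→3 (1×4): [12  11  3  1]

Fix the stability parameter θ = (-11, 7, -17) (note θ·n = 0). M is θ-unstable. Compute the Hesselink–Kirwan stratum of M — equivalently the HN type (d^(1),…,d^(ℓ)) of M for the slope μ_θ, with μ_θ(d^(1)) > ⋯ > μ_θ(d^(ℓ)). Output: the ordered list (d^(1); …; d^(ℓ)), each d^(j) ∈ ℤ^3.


Via rank(M_{q-1}∘⋯∘M_p): M ≅ I[1,3], I[2,2]^3.
μ_θ-semistable layers: μ^(1)=7; μ^(2)=-5; μ^(3)=-11

((0, 3, 0); (0, 1, 1); (1, 0, 0))


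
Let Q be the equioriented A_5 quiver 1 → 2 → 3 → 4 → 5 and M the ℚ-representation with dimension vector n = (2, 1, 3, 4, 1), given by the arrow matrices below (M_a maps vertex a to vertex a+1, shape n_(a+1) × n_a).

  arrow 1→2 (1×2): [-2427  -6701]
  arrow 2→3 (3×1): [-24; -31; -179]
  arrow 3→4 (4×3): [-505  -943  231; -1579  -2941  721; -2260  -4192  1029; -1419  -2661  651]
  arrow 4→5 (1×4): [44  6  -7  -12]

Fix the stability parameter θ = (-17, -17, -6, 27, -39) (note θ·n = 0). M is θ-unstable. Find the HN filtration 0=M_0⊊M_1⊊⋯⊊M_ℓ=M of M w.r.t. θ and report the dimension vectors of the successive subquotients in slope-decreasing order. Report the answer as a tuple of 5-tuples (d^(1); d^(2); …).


Via rank(M_{q-1}∘⋯∘M_p): M ≅ I[1,1], I[1,5], I[3,3], I[3,4], I[4,4]^2.
μ_θ-semistable layers: μ^(1)=27; μ^(2)=-6; μ^(3)=-17

((0, 0, 0, 3, 0); (0, 0, 3, 1, 1); (2, 1, 0, 0, 0))


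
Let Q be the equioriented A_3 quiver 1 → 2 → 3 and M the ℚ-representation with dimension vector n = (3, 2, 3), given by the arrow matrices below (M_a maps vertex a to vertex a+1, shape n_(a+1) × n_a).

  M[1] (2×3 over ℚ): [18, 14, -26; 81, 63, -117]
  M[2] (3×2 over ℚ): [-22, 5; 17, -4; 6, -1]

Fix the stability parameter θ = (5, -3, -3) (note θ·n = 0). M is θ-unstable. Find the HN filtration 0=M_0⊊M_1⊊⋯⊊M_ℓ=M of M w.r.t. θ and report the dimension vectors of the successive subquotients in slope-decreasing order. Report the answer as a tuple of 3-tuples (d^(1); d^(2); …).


Via rank(M_{q-1}∘⋯∘M_p): M ≅ I[1,1]^2, I[1,3], I[2,3], I[3,3].
μ_θ-semistable layers: μ^(1)=5; μ^(2)=-1/3; μ^(3)=-3

((2, 0, 0); (1, 1, 1); (0, 1, 2))


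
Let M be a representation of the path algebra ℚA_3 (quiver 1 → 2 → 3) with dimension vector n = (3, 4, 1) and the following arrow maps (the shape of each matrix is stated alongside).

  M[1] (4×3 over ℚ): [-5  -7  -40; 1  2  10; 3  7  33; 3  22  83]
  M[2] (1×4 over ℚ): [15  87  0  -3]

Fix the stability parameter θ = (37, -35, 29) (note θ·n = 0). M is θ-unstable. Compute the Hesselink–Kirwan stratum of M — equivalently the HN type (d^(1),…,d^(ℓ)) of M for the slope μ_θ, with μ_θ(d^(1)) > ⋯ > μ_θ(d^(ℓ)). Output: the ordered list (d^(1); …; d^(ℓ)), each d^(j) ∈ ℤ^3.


Via rank(M_{q-1}∘⋯∘M_p): M ≅ I[1,2]^2, I[1,3], I[2,2].
μ_θ-semistable layers: μ^(1)=29; μ^(2)=1; μ^(3)=-35

((0, 0, 1); (3, 3, 0); (0, 1, 0))


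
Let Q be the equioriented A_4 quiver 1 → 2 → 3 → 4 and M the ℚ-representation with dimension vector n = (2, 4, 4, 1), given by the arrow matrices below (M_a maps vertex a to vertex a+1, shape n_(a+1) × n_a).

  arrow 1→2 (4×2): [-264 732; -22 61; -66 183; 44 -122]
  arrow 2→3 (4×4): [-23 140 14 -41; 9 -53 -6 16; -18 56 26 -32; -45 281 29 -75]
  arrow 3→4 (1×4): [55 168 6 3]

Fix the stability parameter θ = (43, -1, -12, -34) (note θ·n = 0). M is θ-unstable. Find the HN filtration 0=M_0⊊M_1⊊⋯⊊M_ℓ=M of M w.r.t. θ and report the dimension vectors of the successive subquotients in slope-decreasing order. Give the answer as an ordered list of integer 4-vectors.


Barcode: M ≅ I[1,1], I[1,4], I[2,3]^3. HN layers by μ_θ (3 steps, strictly decreasing):
  μ^(1)=43; μ^(2)=-1; μ^(3)=-13/2

((1, 0, 0, 0); (1, 1, 1, 1); (0, 3, 3, 0))


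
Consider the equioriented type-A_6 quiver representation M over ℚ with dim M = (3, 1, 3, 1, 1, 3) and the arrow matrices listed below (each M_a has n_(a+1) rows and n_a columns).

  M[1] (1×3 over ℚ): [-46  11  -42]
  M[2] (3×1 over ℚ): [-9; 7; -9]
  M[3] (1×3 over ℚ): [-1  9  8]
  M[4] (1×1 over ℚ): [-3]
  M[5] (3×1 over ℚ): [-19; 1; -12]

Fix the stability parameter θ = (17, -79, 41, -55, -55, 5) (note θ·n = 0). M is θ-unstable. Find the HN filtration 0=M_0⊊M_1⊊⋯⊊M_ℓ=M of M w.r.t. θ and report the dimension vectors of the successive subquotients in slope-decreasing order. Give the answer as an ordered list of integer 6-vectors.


Via rank(M_{q-1}∘⋯∘M_p): M ≅ I[1,1]^2, I[1,3], I[3,3], I[3,6], I[6,6]^2.
μ_θ-semistable layers: μ^(1)=41; μ^(2)=17; μ^(3)=5; μ^(4)=-23; μ^(5)=-31

((0, 0, 2, 0, 0, 0); (2, 0, 0, 0, 0, 0); (0, 0, 0, 0, 0, 3); (0, 0, 1, 1, 1, 0); (1, 1, 0, 0, 0, 0))


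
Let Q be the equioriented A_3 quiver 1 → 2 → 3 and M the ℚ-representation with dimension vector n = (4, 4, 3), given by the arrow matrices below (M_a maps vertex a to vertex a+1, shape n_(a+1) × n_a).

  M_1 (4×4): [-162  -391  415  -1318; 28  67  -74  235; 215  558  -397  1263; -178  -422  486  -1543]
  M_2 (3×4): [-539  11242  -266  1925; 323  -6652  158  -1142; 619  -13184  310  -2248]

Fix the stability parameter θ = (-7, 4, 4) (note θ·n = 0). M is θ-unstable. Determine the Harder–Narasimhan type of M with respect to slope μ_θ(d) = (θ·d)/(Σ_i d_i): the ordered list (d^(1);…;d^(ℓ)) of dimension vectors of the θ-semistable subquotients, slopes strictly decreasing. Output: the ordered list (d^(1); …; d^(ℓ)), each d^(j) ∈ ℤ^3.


Barcode: M ≅ I[1,2]^2, I[1,3]^2, I[3,3]. HN layers by μ_θ (2 steps, strictly decreasing):
  μ^(1)=4; μ^(2)=-7

((0, 4, 3); (4, 0, 0))


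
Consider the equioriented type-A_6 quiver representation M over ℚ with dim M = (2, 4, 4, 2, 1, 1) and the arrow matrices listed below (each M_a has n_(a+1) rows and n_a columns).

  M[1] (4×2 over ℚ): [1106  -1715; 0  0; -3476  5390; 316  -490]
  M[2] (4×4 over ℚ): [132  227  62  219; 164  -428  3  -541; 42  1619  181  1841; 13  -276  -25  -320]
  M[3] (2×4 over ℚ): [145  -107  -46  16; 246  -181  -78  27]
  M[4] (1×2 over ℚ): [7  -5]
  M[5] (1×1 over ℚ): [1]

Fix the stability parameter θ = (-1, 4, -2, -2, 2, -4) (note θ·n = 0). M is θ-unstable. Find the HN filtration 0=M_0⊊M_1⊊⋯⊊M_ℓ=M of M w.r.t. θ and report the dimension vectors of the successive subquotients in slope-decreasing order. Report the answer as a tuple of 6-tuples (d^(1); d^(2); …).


Barcode: M ≅ I[1,1], I[1,6], I[2,3]^2, I[2,4]. HN layers by μ_θ (4 steps, strictly decreasing):
  μ^(1)=1; μ^(2)=0; μ^(3)=-2/5; μ^(4)=-1

((0, 2, 2, 0, 0, 0); (0, 1, 1, 1, 0, 0); (0, 1, 1, 1, 1, 1); (2, 0, 0, 0, 0, 0))


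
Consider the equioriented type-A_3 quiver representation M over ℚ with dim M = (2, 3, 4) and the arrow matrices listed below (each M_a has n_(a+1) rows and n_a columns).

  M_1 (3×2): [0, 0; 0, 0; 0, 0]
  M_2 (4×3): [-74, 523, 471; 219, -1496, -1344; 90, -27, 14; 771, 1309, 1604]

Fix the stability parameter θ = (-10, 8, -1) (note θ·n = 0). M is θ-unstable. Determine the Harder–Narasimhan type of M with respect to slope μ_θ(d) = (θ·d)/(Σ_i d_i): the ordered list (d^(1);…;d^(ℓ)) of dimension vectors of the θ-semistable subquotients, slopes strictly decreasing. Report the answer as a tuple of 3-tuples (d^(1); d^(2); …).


Barcode: M ≅ I[1,1]^2, I[2,3]^3, I[3,3]. HN layers by μ_θ (3 steps, strictly decreasing):
  μ^(1)=7/2; μ^(2)=-1; μ^(3)=-10

((0, 3, 3); (0, 0, 1); (2, 0, 0))


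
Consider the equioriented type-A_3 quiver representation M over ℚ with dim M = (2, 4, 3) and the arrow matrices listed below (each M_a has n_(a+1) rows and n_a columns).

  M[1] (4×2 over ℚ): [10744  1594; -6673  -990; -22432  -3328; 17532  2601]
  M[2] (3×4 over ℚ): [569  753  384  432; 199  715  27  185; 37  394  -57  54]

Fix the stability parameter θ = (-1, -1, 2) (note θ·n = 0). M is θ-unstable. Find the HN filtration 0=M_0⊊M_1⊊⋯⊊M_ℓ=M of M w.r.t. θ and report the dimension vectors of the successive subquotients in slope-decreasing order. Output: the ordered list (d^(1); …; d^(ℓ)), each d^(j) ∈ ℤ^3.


Barcode: M ≅ I[1,3]^2, I[2,2], I[2,3]. HN layers by μ_θ (2 steps, strictly decreasing):
  μ^(1)=2; μ^(2)=-1

((0, 0, 3); (2, 4, 0))


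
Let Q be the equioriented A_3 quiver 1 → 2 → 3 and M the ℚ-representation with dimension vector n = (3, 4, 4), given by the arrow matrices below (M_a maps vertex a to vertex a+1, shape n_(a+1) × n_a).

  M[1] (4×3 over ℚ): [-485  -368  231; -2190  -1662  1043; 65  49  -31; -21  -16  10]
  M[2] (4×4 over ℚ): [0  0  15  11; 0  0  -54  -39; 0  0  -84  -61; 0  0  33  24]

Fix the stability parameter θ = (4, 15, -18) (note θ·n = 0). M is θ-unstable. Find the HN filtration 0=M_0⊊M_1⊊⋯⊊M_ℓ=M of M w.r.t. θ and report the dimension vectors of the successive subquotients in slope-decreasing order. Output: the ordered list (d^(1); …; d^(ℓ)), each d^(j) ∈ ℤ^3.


Barcode: M ≅ I[1,2], I[1,3]^2, I[2,2], I[3,3]^2. HN layers by μ_θ (4 steps, strictly decreasing):
  μ^(1)=15; μ^(2)=4; μ^(3)=1/3; μ^(4)=-18

((0, 2, 0); (1, 0, 0); (2, 2, 2); (0, 0, 2))


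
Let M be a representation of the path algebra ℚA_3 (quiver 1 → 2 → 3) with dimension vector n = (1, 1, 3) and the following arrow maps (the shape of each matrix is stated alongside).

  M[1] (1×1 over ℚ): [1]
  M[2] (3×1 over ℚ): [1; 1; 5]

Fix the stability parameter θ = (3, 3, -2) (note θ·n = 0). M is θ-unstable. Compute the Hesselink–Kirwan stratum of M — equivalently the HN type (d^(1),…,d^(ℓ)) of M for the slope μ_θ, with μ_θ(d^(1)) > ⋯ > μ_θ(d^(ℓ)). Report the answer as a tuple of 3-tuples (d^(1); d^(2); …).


Via rank(M_{q-1}∘⋯∘M_p): M ≅ I[1,3], I[3,3]^2.
μ_θ-semistable layers: μ^(1)=4/3; μ^(2)=-2

((1, 1, 1); (0, 0, 2))


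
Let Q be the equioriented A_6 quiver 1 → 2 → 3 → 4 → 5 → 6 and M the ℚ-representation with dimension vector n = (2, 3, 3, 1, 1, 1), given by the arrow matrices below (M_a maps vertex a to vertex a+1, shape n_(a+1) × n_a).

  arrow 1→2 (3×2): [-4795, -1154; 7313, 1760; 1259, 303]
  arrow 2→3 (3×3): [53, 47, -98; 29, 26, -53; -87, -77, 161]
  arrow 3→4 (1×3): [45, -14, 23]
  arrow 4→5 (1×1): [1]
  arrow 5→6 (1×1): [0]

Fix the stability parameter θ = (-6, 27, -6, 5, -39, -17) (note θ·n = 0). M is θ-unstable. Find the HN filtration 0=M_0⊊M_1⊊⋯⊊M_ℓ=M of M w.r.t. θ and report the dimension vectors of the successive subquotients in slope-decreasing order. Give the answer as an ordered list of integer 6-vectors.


Barcode: M ≅ I[1,3], I[1,5], I[2,3], I[6,6]. HN layers by μ_θ (4 steps, strictly decreasing):
  μ^(1)=21/2; μ^(2)=-13/4; μ^(3)=-6; μ^(4)=-17

((0, 2, 2, 0, 0, 0); (0, 1, 1, 1, 1, 0); (2, 0, 0, 0, 0, 0); (0, 0, 0, 0, 0, 1))


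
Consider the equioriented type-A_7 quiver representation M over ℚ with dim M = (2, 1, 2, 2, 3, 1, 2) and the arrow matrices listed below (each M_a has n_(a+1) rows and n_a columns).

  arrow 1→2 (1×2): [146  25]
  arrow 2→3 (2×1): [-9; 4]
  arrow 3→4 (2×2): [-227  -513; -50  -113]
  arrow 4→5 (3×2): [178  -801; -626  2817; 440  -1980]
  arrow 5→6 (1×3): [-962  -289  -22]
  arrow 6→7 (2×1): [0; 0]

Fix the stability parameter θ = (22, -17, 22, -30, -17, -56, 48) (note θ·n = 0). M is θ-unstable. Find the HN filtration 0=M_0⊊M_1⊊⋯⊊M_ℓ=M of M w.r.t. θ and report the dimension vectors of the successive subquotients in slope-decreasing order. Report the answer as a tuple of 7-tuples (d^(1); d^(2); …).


Barcode: M ≅ I[1,1], I[1,4], I[3,6], I[5,5]^2, I[7,7]^2. HN layers by μ_θ (5 steps, strictly decreasing):
  μ^(1)=48; μ^(2)=22; μ^(3)=-3/4; μ^(4)=-17; μ^(5)=-81/4

((0, 0, 0, 0, 0, 0, 2); (1, 0, 0, 0, 0, 0, 0); (1, 1, 1, 1, 0, 0, 0); (0, 0, 0, 0, 2, 0, 0); (0, 0, 1, 1, 1, 1, 0))


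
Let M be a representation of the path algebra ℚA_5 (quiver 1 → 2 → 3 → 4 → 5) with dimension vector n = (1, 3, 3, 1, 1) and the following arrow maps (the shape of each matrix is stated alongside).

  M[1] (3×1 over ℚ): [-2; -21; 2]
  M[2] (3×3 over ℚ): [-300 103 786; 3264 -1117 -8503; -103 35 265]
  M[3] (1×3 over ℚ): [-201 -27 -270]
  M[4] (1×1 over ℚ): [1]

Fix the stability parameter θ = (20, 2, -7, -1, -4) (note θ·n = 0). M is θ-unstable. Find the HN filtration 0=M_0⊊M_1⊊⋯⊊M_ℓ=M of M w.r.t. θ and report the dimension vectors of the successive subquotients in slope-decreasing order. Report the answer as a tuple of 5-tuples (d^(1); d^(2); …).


Via rank(M_{q-1}∘⋯∘M_p): M ≅ I[1,3], I[2,3], I[2,5].
μ_θ-semistable layers: μ^(1)=5; μ^(2)=-5/2

((1, 1, 1, 0, 0); (0, 2, 2, 1, 1))
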